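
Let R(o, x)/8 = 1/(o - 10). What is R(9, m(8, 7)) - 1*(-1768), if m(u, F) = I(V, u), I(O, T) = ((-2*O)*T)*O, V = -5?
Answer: 1760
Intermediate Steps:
I(O, T) = -2*T*O² (I(O, T) = (-2*O*T)*O = -2*T*O²)
m(u, F) = -50*u (m(u, F) = -2*u*(-5)² = -2*u*25 = -50*u)
R(o, x) = 8/(-10 + o) (R(o, x) = 8*(1/(o - 10)) = 8*(1/(-10 + o)) = 8/(-10 + o))
R(9, m(8, 7)) - 1*(-1768) = 8/(-10 + 9) - 1*(-1768) = 8/(-1) + 1768 = 8*(-1) + 1768 = -8 + 1768 = 1760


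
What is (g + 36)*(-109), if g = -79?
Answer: 4687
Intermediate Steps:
(g + 36)*(-109) = (-79 + 36)*(-109) = -43*(-109) = 4687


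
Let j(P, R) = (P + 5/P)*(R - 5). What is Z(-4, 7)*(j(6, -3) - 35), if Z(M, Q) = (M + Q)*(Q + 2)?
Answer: -2421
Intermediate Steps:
j(P, R) = (-5 + R)*(P + 5/P) (j(P, R) = (P + 5/P)*(-5 + R) = (-5 + R)*(P + 5/P))
Z(M, Q) = (2 + Q)*(M + Q) (Z(M, Q) = (M + Q)*(2 + Q) = (2 + Q)*(M + Q))
Z(-4, 7)*(j(6, -3) - 35) = (7² + 2*(-4) + 2*7 - 4*7)*((-25 + 5*(-3) + 6²*(-5 - 3))/6 - 35) = (49 - 8 + 14 - 28)*((-25 - 15 + 36*(-8))/6 - 35) = 27*((-25 - 15 - 288)/6 - 35) = 27*((⅙)*(-328) - 35) = 27*(-164/3 - 35) = 27*(-269/3) = -2421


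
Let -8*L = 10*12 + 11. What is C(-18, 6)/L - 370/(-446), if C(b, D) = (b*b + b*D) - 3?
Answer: -355757/29213 ≈ -12.178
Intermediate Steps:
L = -131/8 (L = -(10*12 + 11)/8 = -(120 + 11)/8 = -⅛*131 = -131/8 ≈ -16.375)
C(b, D) = -3 + b² + D*b (C(b, D) = (b² + D*b) - 3 = -3 + b² + D*b)
C(-18, 6)/L - 370/(-446) = (-3 + (-18)² + 6*(-18))/(-131/8) - 370/(-446) = (-3 + 324 - 108)*(-8/131) - 370*(-1/446) = 213*(-8/131) + 185/223 = -1704/131 + 185/223 = -355757/29213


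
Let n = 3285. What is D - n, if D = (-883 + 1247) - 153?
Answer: -3074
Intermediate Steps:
D = 211 (D = 364 - 153 = 211)
D - n = 211 - 1*3285 = 211 - 3285 = -3074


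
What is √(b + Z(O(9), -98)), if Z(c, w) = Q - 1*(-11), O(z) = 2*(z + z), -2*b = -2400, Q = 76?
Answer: 3*√143 ≈ 35.875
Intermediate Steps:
b = 1200 (b = -½*(-2400) = 1200)
O(z) = 4*z (O(z) = 2*(2*z) = 4*z)
Z(c, w) = 87 (Z(c, w) = 76 - 1*(-11) = 76 + 11 = 87)
√(b + Z(O(9), -98)) = √(1200 + 87) = √1287 = 3*√143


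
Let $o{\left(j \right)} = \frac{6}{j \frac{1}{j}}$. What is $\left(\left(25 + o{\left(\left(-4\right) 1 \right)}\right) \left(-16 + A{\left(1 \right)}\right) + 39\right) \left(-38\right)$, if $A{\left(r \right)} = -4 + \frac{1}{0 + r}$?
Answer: $20900$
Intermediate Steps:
$A{\left(r \right)} = -4 + \frac{1}{r}$
$o{\left(j \right)} = 6$ ($o{\left(j \right)} = \frac{6}{1} = 6 \cdot 1 = 6$)
$\left(\left(25 + o{\left(\left(-4\right) 1 \right)}\right) \left(-16 + A{\left(1 \right)}\right) + 39\right) \left(-38\right) = \left(\left(25 + 6\right) \left(-16 - \left(4 - 1^{-1}\right)\right) + 39\right) \left(-38\right) = \left(31 \left(-16 + \left(-4 + 1\right)\right) + 39\right) \left(-38\right) = \left(31 \left(-16 - 3\right) + 39\right) \left(-38\right) = \left(31 \left(-19\right) + 39\right) \left(-38\right) = \left(-589 + 39\right) \left(-38\right) = \left(-550\right) \left(-38\right) = 20900$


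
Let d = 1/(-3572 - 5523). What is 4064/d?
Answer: -36962080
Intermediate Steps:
d = -1/9095 (d = 1/(-9095) = -1/9095 ≈ -0.00010995)
4064/d = 4064/(-1/9095) = 4064*(-9095) = -36962080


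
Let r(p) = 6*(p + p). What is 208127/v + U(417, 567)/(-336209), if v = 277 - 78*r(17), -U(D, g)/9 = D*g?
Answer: -36703656658/5256627715 ≈ -6.9824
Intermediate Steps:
r(p) = 12*p (r(p) = 6*(2*p) = 12*p)
U(D, g) = -9*D*g
v = -15635 (v = 277 - 936*17 = 277 - 78*204 = 277 - 15912 = -15635)
208127/v + U(417, 567)/(-336209) = 208127/(-15635) - 9*417*567/(-336209) = 208127*(-1/15635) - 2127951*(-1/336209) = -208127/15635 + 2127951/336209 = -36703656658/5256627715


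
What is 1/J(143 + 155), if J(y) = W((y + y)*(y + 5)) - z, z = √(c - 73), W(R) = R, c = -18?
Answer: 180588/32612025835 + I*√91/32612025835 ≈ 5.5375e-6 + 2.9251e-10*I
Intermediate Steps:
z = I*√91 (z = √(-18 - 73) = √(-91) = I*√91 ≈ 9.5394*I)
J(y) = -I*√91 + 2*y*(5 + y) (J(y) = (y + y)*(y + 5) - I*√91 = (2*y)*(5 + y) - I*√91 = 2*y*(5 + y) - I*√91 = -I*√91 + 2*y*(5 + y))
1/J(143 + 155) = 1/(-I*√91 + 2*(143 + 155)*(5 + (143 + 155))) = 1/(-I*√91 + 2*298*(5 + 298)) = 1/(-I*√91 + 2*298*303) = 1/(-I*√91 + 180588) = 1/(180588 - I*√91)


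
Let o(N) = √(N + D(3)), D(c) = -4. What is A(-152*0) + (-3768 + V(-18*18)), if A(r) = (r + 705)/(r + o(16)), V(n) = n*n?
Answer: 101208 + 235*√3/2 ≈ 1.0141e+5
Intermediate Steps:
o(N) = √(-4 + N) (o(N) = √(N - 4) = √(-4 + N))
V(n) = n²
A(r) = (705 + r)/(r + 2*√3) (A(r) = (r + 705)/(r + √(-4 + 16)) = (705 + r)/(r + √12) = (705 + r)/(r + 2*√3))
A(-152*0) + (-3768 + V(-18*18)) = (705 - 152*0)/(-152*0 + 2*√3) + (-3768 + (-18*18)²) = (705 + 0)/(0 + 2*√3) + (-3768 + (-324)²) = 705/(2*√3) + (-3768 + 104976) = (√3/6)*705 + 101208 = 235*√3/2 + 101208 = 101208 + 235*√3/2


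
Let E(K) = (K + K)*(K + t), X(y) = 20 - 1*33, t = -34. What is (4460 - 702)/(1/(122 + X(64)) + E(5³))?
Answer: 409622/2479751 ≈ 0.16519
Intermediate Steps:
X(y) = -13 (X(y) = 20 - 33 = -13)
E(K) = 2*K*(-34 + K) (E(K) = (K + K)*(K - 34) = (2*K)*(-34 + K) = 2*K*(-34 + K))
(4460 - 702)/(1/(122 + X(64)) + E(5³)) = (4460 - 702)/(1/(122 - 13) + 2*5³*(-34 + 5³)) = 3758/(1/109 + 2*125*(-34 + 125)) = 3758/(1/109 + 2*125*91) = 3758/(1/109 + 22750) = 3758/(2479751/109) = 3758*(109/2479751) = 409622/2479751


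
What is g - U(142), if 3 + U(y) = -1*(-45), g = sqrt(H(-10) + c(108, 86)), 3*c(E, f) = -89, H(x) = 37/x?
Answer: -42 + I*sqrt(30030)/30 ≈ -42.0 + 5.7764*I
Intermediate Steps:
c(E, f) = -89/3 (c(E, f) = (1/3)*(-89) = -89/3)
g = I*sqrt(30030)/30 (g = sqrt(37/(-10) - 89/3) = sqrt(37*(-1/10) - 89/3) = sqrt(-37/10 - 89/3) = sqrt(-1001/30) = I*sqrt(30030)/30 ≈ 5.7764*I)
U(y) = 42 (U(y) = -3 - 1*(-45) = -3 + 45 = 42)
g - U(142) = I*sqrt(30030)/30 - 1*42 = I*sqrt(30030)/30 - 42 = -42 + I*sqrt(30030)/30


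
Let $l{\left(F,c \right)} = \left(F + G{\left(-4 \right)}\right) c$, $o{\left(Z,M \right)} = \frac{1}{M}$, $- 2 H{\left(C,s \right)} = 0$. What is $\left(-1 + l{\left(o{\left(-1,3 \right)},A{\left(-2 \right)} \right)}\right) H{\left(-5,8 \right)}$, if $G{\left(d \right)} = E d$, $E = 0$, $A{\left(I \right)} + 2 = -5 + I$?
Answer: $0$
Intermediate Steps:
$A{\left(I \right)} = -7 + I$ ($A{\left(I \right)} = -2 + \left(-5 + I\right) = -7 + I$)
$H{\left(C,s \right)} = 0$ ($H{\left(C,s \right)} = \left(- \frac{1}{2}\right) 0 = 0$)
$G{\left(d \right)} = 0$ ($G{\left(d \right)} = 0 d = 0$)
$l{\left(F,c \right)} = F c$ ($l{\left(F,c \right)} = \left(F + 0\right) c = F c$)
$\left(-1 + l{\left(o{\left(-1,3 \right)},A{\left(-2 \right)} \right)}\right) H{\left(-5,8 \right)} = \left(-1 + \frac{-7 - 2}{3}\right) 0 = \left(-1 + \frac{1}{3} \left(-9\right)\right) 0 = \left(-1 - 3\right) 0 = \left(-4\right) 0 = 0$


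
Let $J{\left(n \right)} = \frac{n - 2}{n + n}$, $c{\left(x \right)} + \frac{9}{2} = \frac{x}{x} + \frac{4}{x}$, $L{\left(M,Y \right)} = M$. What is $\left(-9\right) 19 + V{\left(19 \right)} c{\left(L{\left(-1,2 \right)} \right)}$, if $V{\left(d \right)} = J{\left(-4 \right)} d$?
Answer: $- \frac{2223}{8} \approx -277.88$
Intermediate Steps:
$c{\left(x \right)} = - \frac{7}{2} + \frac{4}{x}$ ($c{\left(x \right)} = - \frac{9}{2} + \left(\frac{x}{x} + \frac{4}{x}\right) = - \frac{9}{2} + \left(1 + \frac{4}{x}\right) = - \frac{7}{2} + \frac{4}{x}$)
$J{\left(n \right)} = \frac{-2 + n}{2 n}$
$V{\left(d \right)} = \frac{3 d}{4}$ ($V{\left(d \right)} = \frac{-2 - 4}{2 \left(-4\right)} d = \frac{1}{2} \left(- \frac{1}{4}\right) \left(-6\right) d = \frac{3 d}{4}$)
$\left(-9\right) 19 + V{\left(19 \right)} c{\left(L{\left(-1,2 \right)} \right)} = \left(-9\right) 19 + \frac{3}{4} \cdot 19 \left(- \frac{7}{2} + \frac{4}{-1}\right) = -171 + \frac{57 \left(- \frac{7}{2} + 4 \left(-1\right)\right)}{4} = -171 + \frac{57 \left(- \frac{7}{2} - 4\right)}{4} = -171 + \frac{57}{4} \left(- \frac{15}{2}\right) = -171 - \frac{855}{8} = - \frac{2223}{8}$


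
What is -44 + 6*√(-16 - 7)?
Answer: -44 + 6*I*√23 ≈ -44.0 + 28.775*I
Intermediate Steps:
-44 + 6*√(-16 - 7) = -44 + 6*√(-23) = -44 + 6*(I*√23) = -44 + 6*I*√23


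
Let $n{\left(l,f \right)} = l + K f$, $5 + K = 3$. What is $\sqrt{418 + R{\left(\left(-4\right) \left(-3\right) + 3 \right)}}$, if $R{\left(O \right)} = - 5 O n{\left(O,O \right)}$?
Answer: $\sqrt{1543} \approx 39.281$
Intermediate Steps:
$K = -2$ ($K = -5 + 3 = -2$)
$n{\left(l,f \right)} = l - 2 f$
$R{\left(O \right)} = 5 O^{2}$ ($R{\left(O \right)} = - 5 O \left(O - 2 O\right) = - 5 O \left(- O\right) = 5 O^{2}$)
$\sqrt{418 + R{\left(\left(-4\right) \left(-3\right) + 3 \right)}} = \sqrt{418 + 5 \left(\left(-4\right) \left(-3\right) + 3\right)^{2}} = \sqrt{418 + 5 \left(12 + 3\right)^{2}} = \sqrt{418 + 5 \cdot 15^{2}} = \sqrt{418 + 5 \cdot 225} = \sqrt{418 + 1125} = \sqrt{1543}$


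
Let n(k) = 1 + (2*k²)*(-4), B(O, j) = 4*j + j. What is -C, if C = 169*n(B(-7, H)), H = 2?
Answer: 135031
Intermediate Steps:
B(O, j) = 5*j
n(k) = 1 - 8*k²
C = -135031 (C = 169*(1 - 8*(5*2)²) = 169*(1 - 8*10²) = 169*(1 - 8*100) = 169*(1 - 800) = 169*(-799) = -135031)
-C = -1*(-135031) = 135031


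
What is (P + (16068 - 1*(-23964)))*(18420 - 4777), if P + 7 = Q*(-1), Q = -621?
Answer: 554533378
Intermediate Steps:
P = 614 (P = -7 - 621*(-1) = -7 + 621 = 614)
(P + (16068 - 1*(-23964)))*(18420 - 4777) = (614 + (16068 - 1*(-23964)))*(18420 - 4777) = (614 + (16068 + 23964))*13643 = (614 + 40032)*13643 = 40646*13643 = 554533378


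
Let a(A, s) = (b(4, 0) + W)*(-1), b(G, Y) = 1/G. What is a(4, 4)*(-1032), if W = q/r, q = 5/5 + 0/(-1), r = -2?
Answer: -258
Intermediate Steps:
q = 1 (q = 5*(⅕) + 0*(-1) = 1 + 0 = 1)
W = -½ (W = 1/(-2) = 1*(-½) = -½ ≈ -0.50000)
a(A, s) = ¼ (a(A, s) = (1/4 - ½)*(-1) = (¼ - ½)*(-1) = -¼*(-1) = ¼)
a(4, 4)*(-1032) = (¼)*(-1032) = -258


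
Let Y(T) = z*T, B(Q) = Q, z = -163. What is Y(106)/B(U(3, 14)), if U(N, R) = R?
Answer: -8639/7 ≈ -1234.1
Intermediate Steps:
Y(T) = -163*T
Y(106)/B(U(3, 14)) = -163*106/14 = -17278*1/14 = -8639/7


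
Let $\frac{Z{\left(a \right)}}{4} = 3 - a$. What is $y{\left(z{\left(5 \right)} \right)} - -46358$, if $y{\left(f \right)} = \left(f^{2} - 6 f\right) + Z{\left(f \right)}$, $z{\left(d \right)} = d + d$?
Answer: $46370$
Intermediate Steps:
$Z{\left(a \right)} = 12 - 4 a$ ($Z{\left(a \right)} = 4 \left(3 - a\right) = 12 - 4 a$)
$z{\left(d \right)} = 2 d$
$y{\left(f \right)} = 12 + f^{2} - 10 f$ ($y{\left(f \right)} = \left(f^{2} - 6 f\right) - \left(-12 + 4 f\right) = 12 + f^{2} - 10 f$)
$y{\left(z{\left(5 \right)} \right)} - -46358 = \left(12 + \left(2 \cdot 5\right)^{2} - 10 \cdot 2 \cdot 5\right) - -46358 = \left(12 + 10^{2} - 100\right) + 46358 = \left(12 + 100 - 100\right) + 46358 = 12 + 46358 = 46370$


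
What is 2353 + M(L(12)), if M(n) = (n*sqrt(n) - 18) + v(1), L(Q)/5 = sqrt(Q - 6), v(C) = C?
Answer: 2336 + 5*sqrt(5)*6**(3/4) ≈ 2378.9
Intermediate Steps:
L(Q) = 5*sqrt(-6 + Q) (L(Q) = 5*sqrt(Q - 6) = 5*sqrt(-6 + Q))
M(n) = -17 + n**(3/2) (M(n) = (n*sqrt(n) - 18) + 1 = (n**(3/2) - 18) + 1 = (-18 + n**(3/2)) + 1 = -17 + n**(3/2))
2353 + M(L(12)) = 2353 + (-17 + (5*sqrt(-6 + 12))**(3/2)) = 2353 + (-17 + (5*sqrt(6))**(3/2)) = 2353 + (-17 + 5*sqrt(5)*6**(3/4)) = 2336 + 5*sqrt(5)*6**(3/4)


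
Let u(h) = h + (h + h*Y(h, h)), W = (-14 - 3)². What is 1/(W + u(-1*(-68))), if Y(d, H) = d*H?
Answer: 1/314857 ≈ 3.1760e-6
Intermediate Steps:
Y(d, H) = H*d
W = 289 (W = (-17)² = 289)
u(h) = h³ + 2*h (u(h) = h + (h + h*(h*h)) = h + (h + h*h²) = h + (h + h³) = h³ + 2*h)
1/(W + u(-1*(-68))) = 1/(289 + (-1*(-68))*(2 + (-1*(-68))²)) = 1/(289 + 68*(2 + 68²)) = 1/(289 + 68*(2 + 4624)) = 1/(289 + 68*4626) = 1/(289 + 314568) = 1/314857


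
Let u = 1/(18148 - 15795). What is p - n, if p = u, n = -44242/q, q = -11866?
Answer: -52044780/13960349 ≈ -3.7280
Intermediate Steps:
n = 22121/5933 (n = -44242/(-11866) = -44242*(-1/11866) = 22121/5933 ≈ 3.7285)
u = 1/2353 ≈ 0.00042499
p = 1/2353 ≈ 0.00042499
p - n = 1/2353 - 1*22121/5933 = 1/2353 - 22121/5933 = -52044780/13960349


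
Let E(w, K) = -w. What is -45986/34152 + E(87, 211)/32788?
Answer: -47211256/34992993 ≈ -1.3492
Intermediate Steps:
-45986/34152 + E(87, 211)/32788 = -45986/34152 - 1*87/32788 = -45986*1/34152 - 87*1/32788 = -22993/17076 - 87/32788 = -47211256/34992993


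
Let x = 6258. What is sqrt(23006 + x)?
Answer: 4*sqrt(1829) ≈ 171.07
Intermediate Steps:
sqrt(23006 + x) = sqrt(23006 + 6258) = sqrt(29264) = 4*sqrt(1829)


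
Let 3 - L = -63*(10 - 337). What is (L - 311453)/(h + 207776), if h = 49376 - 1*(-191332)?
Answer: -332051/448484 ≈ -0.74039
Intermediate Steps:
h = 240708 (h = 49376 + 191332 = 240708)
L = -20598 (L = 3 - (-63)*(10 - 337) = 3 - (-63)*(-327) = 3 - 1*20601 = 3 - 20601 = -20598)
(L - 311453)/(h + 207776) = (-20598 - 311453)/(240708 + 207776) = -332051/448484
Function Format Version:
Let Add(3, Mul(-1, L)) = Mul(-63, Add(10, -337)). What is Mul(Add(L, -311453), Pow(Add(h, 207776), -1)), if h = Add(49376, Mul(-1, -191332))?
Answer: Rational(-332051, 448484) ≈ -0.74039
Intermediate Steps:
h = 240708 (h = Add(49376, 191332) = 240708)
L = -20598 (L = Add(3, Mul(-1, Mul(-63, Add(10, -337)))) = Add(3, Mul(-1, Mul(-63, -327))) = Add(3, Mul(-1, 20601)) = Add(3, -20601) = -20598)
Mul(Add(L, -311453), Pow(Add(h, 207776), -1)) = Mul(Add(-20598, -311453), Pow(Add(240708, 207776), -1)) = Mul(-332051, Pow(448484, -1)) = Mul(-332051, Rational(1, 448484)) = Rational(-332051, 448484)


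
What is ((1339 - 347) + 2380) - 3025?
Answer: 347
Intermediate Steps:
((1339 - 347) + 2380) - 3025 = (992 + 2380) - 3025 = 3372 - 3025 = 347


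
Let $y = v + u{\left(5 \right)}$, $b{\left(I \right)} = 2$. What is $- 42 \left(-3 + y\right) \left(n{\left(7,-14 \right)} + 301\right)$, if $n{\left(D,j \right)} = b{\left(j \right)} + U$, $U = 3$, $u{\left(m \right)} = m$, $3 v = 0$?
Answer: $-25704$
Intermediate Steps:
$v = 0$ ($v = \frac{1}{3} \cdot 0 = 0$)
$n{\left(D,j \right)} = 5$ ($n{\left(D,j \right)} = 2 + 3 = 5$)
$y = 5$ ($y = 0 + 5 = 5$)
$- 42 \left(-3 + y\right) \left(n{\left(7,-14 \right)} + 301\right) = - 42 \left(-3 + 5\right) \left(5 + 301\right) = \left(-42\right) 2 \cdot 306 = \left(-84\right) 306 = -25704$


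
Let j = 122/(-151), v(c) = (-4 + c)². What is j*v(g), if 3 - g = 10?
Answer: -14762/151 ≈ -97.762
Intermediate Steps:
g = -7 (g = 3 - 1*10 = 3 - 10 = -7)
j = -122/151 (j = 122*(-1/151) = -122/151 ≈ -0.80795)
j*v(g) = -122*(-4 - 7)²/151 = -122/151*(-11)² = -122/151*121 = -14762/151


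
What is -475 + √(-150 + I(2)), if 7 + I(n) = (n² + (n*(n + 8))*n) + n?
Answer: -475 + I*√111 ≈ -475.0 + 10.536*I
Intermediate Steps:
I(n) = -7 + n + n² + n²*(8 + n) (I(n) = -7 + ((n² + (n*(n + 8))*n) + n) = -7 + ((n² + (n*(8 + n))*n) + n) = -7 + ((n² + n²*(8 + n)) + n) = -7 + (n + n² + n²*(8 + n)) = -7 + n + n² + n²*(8 + n))
-475 + √(-150 + I(2)) = -475 + √(-150 + (-7 + 2 + 2³ + 9*2²)) = -475 + √(-150 + (-7 + 2 + 8 + 9*4)) = -475 + √(-150 + (-7 + 2 + 8 + 36)) = -475 + √(-150 + 39) = -475 + √(-111) = -475 + I*√111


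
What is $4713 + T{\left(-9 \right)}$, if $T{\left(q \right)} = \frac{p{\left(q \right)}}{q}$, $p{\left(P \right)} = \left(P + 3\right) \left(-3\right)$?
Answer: $4711$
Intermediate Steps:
$p{\left(P \right)} = -9 - 3 P$ ($p{\left(P \right)} = \left(3 + P\right) \left(-3\right) = -9 - 3 P$)
$T{\left(q \right)} = \frac{-9 - 3 q}{q}$
$4713 + T{\left(-9 \right)} = 4713 - \left(3 + \frac{9}{-9}\right) = 4713 - 2 = 4711$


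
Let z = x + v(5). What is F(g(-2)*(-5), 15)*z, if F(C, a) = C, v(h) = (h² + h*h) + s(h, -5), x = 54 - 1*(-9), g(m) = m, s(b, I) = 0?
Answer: 1130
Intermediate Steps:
x = 63 (x = 54 + 9 = 63)
v(h) = 2*h² (v(h) = (h² + h*h) + 0 = (h² + h²) + 0 = 2*h² + 0 = 2*h²)
z = 113 (z = 63 + 2*5² = 63 + 2*25 = 63 + 50 = 113)
F(g(-2)*(-5), 15)*z = -2*(-5)*113 = 10*113 = 1130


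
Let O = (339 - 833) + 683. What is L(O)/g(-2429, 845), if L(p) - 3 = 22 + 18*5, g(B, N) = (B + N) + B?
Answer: -115/4013 ≈ -0.028657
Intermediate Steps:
g(B, N) = N + 2*B
O = 189 (O = -494 + 683 = 189)
L(p) = 115 (L(p) = 3 + (22 + 18*5) = 3 + (22 + 90) = 3 + 112 = 115)
L(O)/g(-2429, 845) = 115/(845 + 2*(-2429)) = 115/(845 - 4858) = 115/(-4013) = 115*(-1/4013) = -115/4013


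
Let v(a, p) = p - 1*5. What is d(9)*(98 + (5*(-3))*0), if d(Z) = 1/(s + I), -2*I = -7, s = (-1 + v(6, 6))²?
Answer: 28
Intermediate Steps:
v(a, p) = -5 + p (v(a, p) = p - 5 = -5 + p)
s = 0 (s = (-1 + (-5 + 6))² = (-1 + 1)² = 0² = 0)
I = 7/2 (I = -½*(-7) = 7/2 ≈ 3.5000)
d(Z) = 2/7 (d(Z) = 1/(0 + 7/2) = 1/(7/2) = 2/7)
d(9)*(98 + (5*(-3))*0) = 2*(98 + (5*(-3))*0)/7 = 2*(98 - 15*0)/7 = 2*(98 + 0)/7 = (2/7)*98 = 28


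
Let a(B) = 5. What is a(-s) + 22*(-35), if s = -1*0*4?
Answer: -765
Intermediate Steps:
s = 0 (s = 0*4 = 0)
a(-s) + 22*(-35) = 5 + 22*(-35) = 5 - 770 = -765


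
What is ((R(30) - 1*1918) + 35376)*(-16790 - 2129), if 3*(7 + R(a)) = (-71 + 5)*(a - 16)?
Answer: -627032417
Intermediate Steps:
R(a) = 345 - 22*a (R(a) = -7 + ((-71 + 5)*(a - 16))/3 = -7 + (-66*(-16 + a))/3 = -7 + (1056 - 66*a)/3 = -7 + (352 - 22*a) = 345 - 22*a)
((R(30) - 1*1918) + 35376)*(-16790 - 2129) = (((345 - 22*30) - 1*1918) + 35376)*(-16790 - 2129) = (((345 - 660) - 1918) + 35376)*(-18919) = ((-315 - 1918) + 35376)*(-18919) = (-2233 + 35376)*(-18919) = 33143*(-18919) = -627032417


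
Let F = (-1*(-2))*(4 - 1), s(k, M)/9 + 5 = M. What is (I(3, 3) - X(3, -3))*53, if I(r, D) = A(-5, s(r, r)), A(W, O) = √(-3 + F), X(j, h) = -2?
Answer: 106 + 53*√3 ≈ 197.80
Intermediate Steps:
s(k, M) = -45 + 9*M
F = 6 (F = 2*3 = 6)
A(W, O) = √3 (A(W, O) = √(-3 + 6) = √3)
I(r, D) = √3
(I(3, 3) - X(3, -3))*53 = (√3 - 1*(-2))*53 = (√3 + 2)*53 = (2 + √3)*53 = 106 + 53*√3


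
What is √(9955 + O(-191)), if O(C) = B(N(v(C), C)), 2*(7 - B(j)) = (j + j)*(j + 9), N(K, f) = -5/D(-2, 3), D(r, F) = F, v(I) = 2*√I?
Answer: 14*√458/3 ≈ 99.871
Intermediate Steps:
N(K, f) = -5/3
B(j) = 7 - j*(9 + j) (B(j) = 7 - (j + j)*(j + 9)/2 = 7 - 2*j*(9 + j)/2 = 7 - j*(9 + j))
O(C) = 173/9 (O(C) = 7 - (-5/3)² - 9*(-5/3) = 7 - 1*25/9 + 15 = 7 - 25/9 + 15 = 173/9)
√(9955 + O(-191)) = √(9955 + 173/9) = √(89768/9) = 14*√458/3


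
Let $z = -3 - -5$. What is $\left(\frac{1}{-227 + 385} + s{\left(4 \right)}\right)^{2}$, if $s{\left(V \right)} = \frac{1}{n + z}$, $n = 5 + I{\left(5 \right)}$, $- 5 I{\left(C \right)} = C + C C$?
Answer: $\frac{25281}{24964} \approx 1.0127$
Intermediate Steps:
$I{\left(C \right)} = - \frac{C}{5} - \frac{C^{2}}{5}$ ($I{\left(C \right)} = - \frac{C + C C}{5} = - \frac{C + C^{2}}{5} = - \frac{C}{5} - \frac{C^{2}}{5}$)
$z = 2$ ($z = -3 + 5 = 2$)
$n = -1$ ($n = 5 - 1 \left(1 + 5\right) = 5 - 1 \cdot 6 = 5 - 6 = -1$)
$s{\left(V \right)} = 1$ ($s{\left(V \right)} = \frac{1}{-1 + 2} = 1^{-1} = 1$)
$\left(\frac{1}{-227 + 385} + s{\left(4 \right)}\right)^{2} = \left(\frac{1}{-227 + 385} + 1\right)^{2} = \left(\frac{1}{158} + 1\right)^{2} = \left(\frac{159}{158}\right)^{2} = \frac{25281}{24964}$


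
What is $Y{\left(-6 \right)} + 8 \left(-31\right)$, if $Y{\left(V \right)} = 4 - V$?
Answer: $-238$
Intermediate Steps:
$Y{\left(-6 \right)} + 8 \left(-31\right) = \left(4 - -6\right) + 8 \left(-31\right) = \left(4 + 6\right) - 248 = 10 - 248 = -238$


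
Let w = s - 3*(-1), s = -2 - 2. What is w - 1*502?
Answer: -503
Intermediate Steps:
s = -4
w = -1 (w = -4 - 3*(-1) = -4 + 3 = -1)
w - 1*502 = -1 - 1*502 = -1 - 502 = -503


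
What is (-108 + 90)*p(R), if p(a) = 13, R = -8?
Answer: -234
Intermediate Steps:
(-108 + 90)*p(R) = (-108 + 90)*13 = -18*13 = -234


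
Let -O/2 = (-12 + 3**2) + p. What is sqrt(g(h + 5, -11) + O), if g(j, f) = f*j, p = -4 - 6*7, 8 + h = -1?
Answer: sqrt(142) ≈ 11.916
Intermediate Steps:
h = -9 (h = -8 - 1 = -9)
p = -46 (p = -4 - 42 = -46)
O = 98 (O = -2*((-12 + 3**2) - 46) = -2*((-12 + 9) - 46) = -2*(-3 - 46) = -2*(-49) = 98)
sqrt(g(h + 5, -11) + O) = sqrt(-11*(-9 + 5) + 98) = sqrt(-11*(-4) + 98) = sqrt(44 + 98) = sqrt(142)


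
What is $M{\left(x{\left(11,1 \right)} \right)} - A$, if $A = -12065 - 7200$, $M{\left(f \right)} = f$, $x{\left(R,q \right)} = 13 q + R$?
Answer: $19289$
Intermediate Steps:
$x{\left(R,q \right)} = R + 13 q$
$A = -19265$
$M{\left(x{\left(11,1 \right)} \right)} - A = \left(11 + 13 \cdot 1\right) - -19265 = \left(11 + 13\right) + 19265 = 24 + 19265 = 19289$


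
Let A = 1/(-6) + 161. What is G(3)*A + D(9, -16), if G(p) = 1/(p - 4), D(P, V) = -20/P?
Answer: -2935/18 ≈ -163.06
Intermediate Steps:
G(p) = 1/(-4 + p)
A = 965/6 (A = 1*(-⅙) + 161 = -⅙ + 161 = 965/6 ≈ 160.83)
G(3)*A + D(9, -16) = (965/6)/(-4 + 3) - 20/9 = (965/6)/(-1) - 20*⅑ = -1*965/6 - 20/9 = -965/6 - 20/9 = -2935/18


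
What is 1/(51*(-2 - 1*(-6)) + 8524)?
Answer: 1/8728 ≈ 0.00011457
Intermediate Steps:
1/(51*(-2 - 1*(-6)) + 8524) = 1/(51*(-2 + 6) + 8524) = 1/(51*4 + 8524) = 1/(204 + 8524) = 1/8728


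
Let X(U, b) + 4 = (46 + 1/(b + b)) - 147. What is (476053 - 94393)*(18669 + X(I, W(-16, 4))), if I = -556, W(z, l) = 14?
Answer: 49596049095/7 ≈ 7.0851e+9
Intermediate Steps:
X(U, b) = -105 + 1/(2*b) (X(U, b) = -4 + ((46 + 1/(b + b)) - 147) = -4 + ((46 + 1/(2*b)) - 147) = -4 + (-101 + 1/(2*b)) = -105 + 1/(2*b))
(476053 - 94393)*(18669 + X(I, W(-16, 4))) = (476053 - 94393)*(18669 + (-105 + (½)/14)) = 381660*(18669 + (-105 + (½)*(1/14))) = 381660*(18669 + (-105 + 1/28)) = 381660*(18669 - 2939/28) = 381660*(519793/28) = 49596049095/7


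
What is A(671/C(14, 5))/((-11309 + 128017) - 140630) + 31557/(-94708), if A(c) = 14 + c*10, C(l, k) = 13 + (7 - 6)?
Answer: -935228767/2643205572 ≈ -0.35382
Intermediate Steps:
C(l, k) = 14 (C(l, k) = 13 + 1 = 14)
A(c) = 14 + 10*c
A(671/C(14, 5))/((-11309 + 128017) - 140630) + 31557/(-94708) = (14 + 10*(671/14))/((-11309 + 128017) - 140630) + 31557/(-94708) = (14 + 10*(671*(1/14)))/(116708 - 140630) + 31557*(-1/94708) = (14 + 10*(671/14))/(-23922) - 31557/94708 = (14 + 3355/7)*(-1/23922) - 31557/94708 = (3453/7)*(-1/23922) - 31557/94708 = -1151/55818 - 31557/94708 = -935228767/2643205572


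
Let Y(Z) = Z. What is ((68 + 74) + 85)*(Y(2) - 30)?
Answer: -6356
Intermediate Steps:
((68 + 74) + 85)*(Y(2) - 30) = ((68 + 74) + 85)*(2 - 30) = (142 + 85)*(-28) = 227*(-28) = -6356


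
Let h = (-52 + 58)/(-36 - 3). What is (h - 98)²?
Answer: 1628176/169 ≈ 9634.2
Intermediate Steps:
h = -2/13 (h = 6/(-39) = 6*(-1/39) = -2/13 ≈ -0.15385)
(h - 98)² = (-2/13 - 98)² = (-1276/13)² = 1628176/169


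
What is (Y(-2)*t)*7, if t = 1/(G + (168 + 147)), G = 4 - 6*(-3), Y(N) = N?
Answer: -14/337 ≈ -0.041543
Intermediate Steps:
G = 22 (G = 4 + 18 = 22)
t = 1/337 (t = 1/(22 + (168 + 147)) = 1/(22 + 315) = 1/337 ≈ 0.0029674)
(Y(-2)*t)*7 = -2*1/337*7 = -2/337*7 = -14/337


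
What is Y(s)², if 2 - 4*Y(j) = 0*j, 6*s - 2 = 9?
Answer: ¼ ≈ 0.25000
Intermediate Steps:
s = 11/6 (s = ⅓ + (⅙)*9 = ⅓ + 3/2 = 11/6 ≈ 1.8333)
Y(j) = ½ (Y(j) = ½ - 0*j = ½ - ¼*0 = ½ + 0 = ½)
Y(s)² = (½)² = ¼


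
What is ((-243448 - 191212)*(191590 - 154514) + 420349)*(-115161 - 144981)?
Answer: 4192197125661162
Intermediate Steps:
((-243448 - 191212)*(191590 - 154514) + 420349)*(-115161 - 144981) = (-434660*37076 + 420349)*(-260142) = (-16115454160 + 420349)*(-260142) = -16115033811*(-260142) = 4192197125661162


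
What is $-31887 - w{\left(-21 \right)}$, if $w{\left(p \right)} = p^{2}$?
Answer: $-32328$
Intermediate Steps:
$-31887 - w{\left(-21 \right)} = -31887 - \left(-21\right)^{2} = -31887 - 441 = -32328$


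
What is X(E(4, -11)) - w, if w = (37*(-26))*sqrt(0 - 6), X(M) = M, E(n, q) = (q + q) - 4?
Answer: -26 + 962*I*sqrt(6) ≈ -26.0 + 2356.4*I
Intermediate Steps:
E(n, q) = -4 + 2*q (E(n, q) = 2*q - 4 = -4 + 2*q)
w = -962*I*sqrt(6) ≈ -2356.4*I
X(E(4, -11)) - w = (-4 + 2*(-11)) - (-962)*I*sqrt(6) = (-4 - 22) + 962*I*sqrt(6) = -26 + 962*I*sqrt(6)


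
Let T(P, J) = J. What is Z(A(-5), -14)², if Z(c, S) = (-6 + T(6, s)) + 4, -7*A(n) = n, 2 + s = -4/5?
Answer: 576/25 ≈ 23.040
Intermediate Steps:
s = -14/5 (s = -2 - 4/5 = -2 - 4*⅕ = -2 - ⅘ = -14/5 ≈ -2.8000)
A(n) = -n/7
Z(c, S) = -24/5 (Z(c, S) = (-6 - 14/5) + 4 = -44/5 + 4 = -24/5)
Z(A(-5), -14)² = (-24/5)² = 576/25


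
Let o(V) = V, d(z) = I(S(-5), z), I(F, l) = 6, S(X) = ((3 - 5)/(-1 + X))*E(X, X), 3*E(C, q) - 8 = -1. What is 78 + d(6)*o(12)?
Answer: 150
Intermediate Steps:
E(C, q) = 7/3 (E(C, q) = 8/3 + (⅓)*(-1) = 8/3 - ⅓ = 7/3)
S(X) = -14/(3*(-1 + X)) (S(X) = ((3 - 5)/(-1 + X))*(7/3) = -2/(-1 + X)*(7/3) = -14/(3*(-1 + X)))
d(z) = 6
78 + d(6)*o(12) = 78 + 6*12 = 78 + 72 = 150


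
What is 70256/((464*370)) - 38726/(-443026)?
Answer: 1180428573/2376834490 ≈ 0.49664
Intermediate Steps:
70256/((464*370)) - 38726/(-443026) = 70256/171680 - 38726*(-1/443026) = 70256*(1/171680) + 19363/221513 = 4391/10730 + 19363/221513 = 1180428573/2376834490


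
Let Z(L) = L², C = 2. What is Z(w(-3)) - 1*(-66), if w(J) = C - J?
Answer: 91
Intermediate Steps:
w(J) = 2 - J
Z(w(-3)) - 1*(-66) = (2 - 1*(-3))² - 1*(-66) = (2 + 3)² + 66 = 5² + 66 = 25 + 66 = 91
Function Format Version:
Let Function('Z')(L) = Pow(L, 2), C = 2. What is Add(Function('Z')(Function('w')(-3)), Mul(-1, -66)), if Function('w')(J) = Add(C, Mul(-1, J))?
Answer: 91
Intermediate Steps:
Function('w')(J) = Add(2, Mul(-1, J))
Add(Function('Z')(Function('w')(-3)), Mul(-1, -66)) = Add(Pow(Add(2, Mul(-1, -3)), 2), Mul(-1, -66)) = Add(Pow(Add(2, 3), 2), 66) = Add(Pow(5, 2), 66) = Add(25, 66) = 91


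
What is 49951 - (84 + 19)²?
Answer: 39342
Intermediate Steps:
49951 - (84 + 19)² = 49951 - 1*103² = 49951 - 1*10609 = 49951 - 10609 = 39342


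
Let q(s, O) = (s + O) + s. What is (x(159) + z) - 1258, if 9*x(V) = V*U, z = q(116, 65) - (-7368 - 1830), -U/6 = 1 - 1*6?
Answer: 8767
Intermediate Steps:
U = 30 (U = -6*(1 - 1*6) = -6*(1 - 6) = -6*(-5) = 30)
q(s, O) = O + 2*s (q(s, O) = (O + s) + s = O + 2*s)
z = 9495 (z = (65 + 2*116) - (-7368 - 1830) = (65 + 232) - 1*(-9198) = 297 + 9198 = 9495)
x(V) = 10*V/3 (x(V) = (V*30)/9 = (30*V)/9 = 10*V/3)
(x(159) + z) - 1258 = ((10/3)*159 + 9495) - 1258 = (530 + 9495) - 1258 = 10025 - 1258 = 8767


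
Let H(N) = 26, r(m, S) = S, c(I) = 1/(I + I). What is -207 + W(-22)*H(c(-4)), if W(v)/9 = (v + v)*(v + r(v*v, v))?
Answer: 452817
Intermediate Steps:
c(I) = 1/(2*I)
W(v) = 36*v² (W(v) = 9*((v + v)*(v + v)) = 9*((2*v)*(2*v)) = 9*(4*v²) = 36*v²)
-207 + W(-22)*H(c(-4)) = -207 + (36*(-22)²)*26 = -207 + (36*484)*26 = -207 + 17424*26 = -207 + 453024 = 452817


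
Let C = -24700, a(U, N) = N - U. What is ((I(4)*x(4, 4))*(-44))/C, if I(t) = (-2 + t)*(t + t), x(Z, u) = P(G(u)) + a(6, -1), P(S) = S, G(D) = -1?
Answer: -1408/6175 ≈ -0.22802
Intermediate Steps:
x(Z, u) = -8 (x(Z, u) = -1 + (-1 - 1*6) = -1 + (-1 - 6) = -1 - 7 = -8)
I(t) = 2*t*(-2 + t) (I(t) = (-2 + t)*(2*t) = 2*t*(-2 + t))
((I(4)*x(4, 4))*(-44))/C = (((2*4*(-2 + 4))*(-8))*(-44))/(-24700) = (((2*4*2)*(-8))*(-44))*(-1/24700) = ((16*(-8))*(-44))*(-1/24700) = -128*(-44)*(-1/24700) = 5632*(-1/24700) = -1408/6175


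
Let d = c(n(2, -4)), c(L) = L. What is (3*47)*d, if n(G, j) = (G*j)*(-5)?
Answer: 5640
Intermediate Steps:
n(G, j) = -5*G*j
d = 40 (d = -5*2*(-4) = 40)
(3*47)*d = (3*47)*40 = 141*40 = 5640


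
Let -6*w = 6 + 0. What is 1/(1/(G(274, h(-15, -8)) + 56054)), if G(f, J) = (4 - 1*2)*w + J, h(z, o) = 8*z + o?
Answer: 55924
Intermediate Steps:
h(z, o) = o + 8*z
w = -1 (w = -(6 + 0)/6 = -⅙*6 = -1)
G(f, J) = -2 + J (G(f, J) = (4 - 1*2)*(-1) + J = (4 - 2)*(-1) + J = 2*(-1) + J = -2 + J)
1/(1/(G(274, h(-15, -8)) + 56054)) = 1/(1/((-2 + (-8 + 8*(-15))) + 56054)) = 1/(1/((-2 + (-8 - 120)) + 56054)) = 1/(1/((-2 - 128) + 56054)) = 1/(1/(-130 + 56054)) = 1/(1/55924) = 55924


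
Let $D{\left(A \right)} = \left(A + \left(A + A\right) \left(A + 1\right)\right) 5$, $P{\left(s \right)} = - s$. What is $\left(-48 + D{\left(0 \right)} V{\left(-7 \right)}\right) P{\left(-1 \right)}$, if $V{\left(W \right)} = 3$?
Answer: $-48$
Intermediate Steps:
$D{\left(A \right)} = 5 A + 10 A \left(1 + A\right)$ ($D{\left(A \right)} = \left(A + 2 A \left(1 + A\right)\right) 5 = 5 A + 10 A \left(1 + A\right)$)
$\left(-48 + D{\left(0 \right)} V{\left(-7 \right)}\right) P{\left(-1 \right)} = \left(-48 + 5 \cdot 0 \left(3 + 2 \cdot 0\right) 3\right) \left(\left(-1\right) \left(-1\right)\right) = \left(-48 + 5 \cdot 0 \left(3 + 0\right) 3\right) 1 = \left(-48 + 5 \cdot 0 \cdot 3 \cdot 3\right) 1 = \left(-48 + 0 \cdot 3\right) 1 = \left(-48 + 0\right) 1 = \left(-48\right) 1 = -48$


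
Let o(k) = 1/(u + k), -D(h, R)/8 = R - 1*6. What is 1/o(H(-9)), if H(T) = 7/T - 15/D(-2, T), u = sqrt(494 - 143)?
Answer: -65/72 + 3*sqrt(39) ≈ 17.832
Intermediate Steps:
D(h, R) = 48 - 8*R (D(h, R) = -8*(R - 1*6) = -8*(R - 6) = -8*(-6 + R) = 48 - 8*R)
u = 3*sqrt(39) (u = sqrt(351) = 3*sqrt(39) ≈ 18.735)
H(T) = -15/(48 - 8*T) + 7/T (H(T) = 7/T - 15/(48 - 8*T) = -15/(48 - 8*T) + 7/T)
o(k) = 1/(k + 3*sqrt(39)) (o(k) = 1/(3*sqrt(39) + k) = 1/(k + 3*sqrt(39)))
1/o(H(-9)) = 1/(1/((1/8)*(-336 + 71*(-9))/(-9*(-6 - 9)) + 3*sqrt(39))) = 1/(1/((1/8)*(-1/9)*(-336 - 639)/(-15) + 3*sqrt(39))) = 1/(1/((1/8)*(-1/9)*(-1/15)*(-975) + 3*sqrt(39))) = 1/(1/(-65/72 + 3*sqrt(39))) = -65/72 + 3*sqrt(39)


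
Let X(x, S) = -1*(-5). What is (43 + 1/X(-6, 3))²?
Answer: 46656/25 ≈ 1866.2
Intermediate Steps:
X(x, S) = 5
(43 + 1/X(-6, 3))² = (43 + 1/5)² = (43 + ⅕)² = (216/5)² = 46656/25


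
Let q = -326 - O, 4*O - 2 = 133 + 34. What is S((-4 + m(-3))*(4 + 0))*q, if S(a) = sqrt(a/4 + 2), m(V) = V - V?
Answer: -1473*I*sqrt(2)/4 ≈ -520.78*I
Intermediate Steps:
m(V) = 0
O = 169/4 (O = 1/2 + (133 + 34)/4 = 1/2 + (1/4)*167 = 1/2 + 167/4 = 169/4 ≈ 42.250)
S(a) = sqrt(2 + a/4) (S(a) = sqrt(a*(1/4) + 2) = sqrt(a/4 + 2) = sqrt(2 + a/4))
q = -1473/4 (q = -326 - 1*169/4 = -326 - 169/4 = -1473/4 ≈ -368.25)
S((-4 + m(-3))*(4 + 0))*q = (sqrt(8 + (-4 + 0)*(4 + 0))/2)*(-1473/4) = (sqrt(8 - 4*4)/2)*(-1473/4) = (sqrt(8 - 16)/2)*(-1473/4) = (sqrt(-8)/2)*(-1473/4) = ((2*I*sqrt(2))/2)*(-1473/4) = (I*sqrt(2))*(-1473/4) = -1473*I*sqrt(2)/4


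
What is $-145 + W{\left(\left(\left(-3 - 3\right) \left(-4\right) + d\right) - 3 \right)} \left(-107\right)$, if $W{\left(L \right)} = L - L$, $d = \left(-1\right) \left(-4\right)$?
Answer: $-145$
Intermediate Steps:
$d = 4$
$W{\left(L \right)} = 0$
$-145 + W{\left(\left(\left(-3 - 3\right) \left(-4\right) + d\right) - 3 \right)} \left(-107\right) = -145 + 0 \left(-107\right) = -145 + 0 = -145$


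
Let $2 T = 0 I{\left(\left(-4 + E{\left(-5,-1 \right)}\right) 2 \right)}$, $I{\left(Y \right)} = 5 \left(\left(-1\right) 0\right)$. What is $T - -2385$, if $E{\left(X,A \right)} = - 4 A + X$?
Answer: $2385$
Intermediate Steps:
$E{\left(X,A \right)} = X - 4 A$
$I{\left(Y \right)} = 0$ ($I{\left(Y \right)} = 5 \cdot 0 = 0$)
$T = 0$ ($T = \frac{0 \cdot 0}{2} = \frac{1}{2} \cdot 0 = 0$)
$T - -2385 = 0 - -2385 = 0 + 2385 = 2385$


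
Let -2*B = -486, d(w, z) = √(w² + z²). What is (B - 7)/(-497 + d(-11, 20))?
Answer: -29323/61622 - 59*√521/61622 ≈ -0.49771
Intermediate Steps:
B = 243 (B = -½*(-486) = 243)
(B - 7)/(-497 + d(-11, 20)) = (243 - 7)/(-497 + √((-11)² + 20²)) = 236/(-497 + √(121 + 400)) = 236/(-497 + √521)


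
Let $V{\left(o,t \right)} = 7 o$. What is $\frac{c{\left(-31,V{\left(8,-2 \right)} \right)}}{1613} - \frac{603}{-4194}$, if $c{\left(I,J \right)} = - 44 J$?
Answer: $- \frac{1040153}{751658} \approx -1.3838$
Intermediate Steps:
$\frac{c{\left(-31,V{\left(8,-2 \right)} \right)}}{1613} - \frac{603}{-4194} = \frac{\left(-44\right) 7 \cdot 8}{1613} - \frac{603}{-4194} = \left(-44\right) 56 \cdot \frac{1}{1613} - - \frac{67}{466} = \left(-2464\right) \frac{1}{1613} + \frac{67}{466} = - \frac{2464}{1613} + \frac{67}{466} = - \frac{1040153}{751658}$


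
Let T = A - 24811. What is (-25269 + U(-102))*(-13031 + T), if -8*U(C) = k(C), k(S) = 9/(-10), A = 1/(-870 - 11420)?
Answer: 940160658751491/983200 ≈ 9.5623e+8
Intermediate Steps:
A = -1/12290 (A = 1/(-12290) = -1/12290 ≈ -8.1367e-5)
T = -304927191/12290 (T = -1/12290 - 24811 = -304927191/12290 ≈ -24811.)
k(S) = -9/10 (k(S) = 9*(-⅒) = -9/10)
U(C) = 9/80 (U(C) = -⅛*(-9/10) = 9/80)
(-25269 + U(-102))*(-13031 + T) = (-25269 + 9/80)*(-13031 - 304927191/12290) = -2021511/80*(-465078181/12290) = 940160658751491/983200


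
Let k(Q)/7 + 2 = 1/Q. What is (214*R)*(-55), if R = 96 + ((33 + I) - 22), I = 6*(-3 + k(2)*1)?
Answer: -306020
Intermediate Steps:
k(Q) = -14 + 7/Q
I = -81 (I = 6*(-3 + (-14 + 7/2)*1) = 6*(-3 - 21/2*1) = 6*(-3 - 21/2) = 6*(-27/2) = -81)
R = 26 (R = 96 + ((33 - 81) - 22) = 96 + (-48 - 22) = 96 - 70 = 26)
(214*R)*(-55) = (214*26)*(-55) = 5564*(-55) = -306020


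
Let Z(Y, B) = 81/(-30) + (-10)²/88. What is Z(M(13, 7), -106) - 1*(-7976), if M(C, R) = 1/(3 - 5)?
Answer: 438594/55 ≈ 7974.4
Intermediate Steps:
M(C, R) = -½ (M(C, R) = 1/(-2) = -½)
Z(Y, B) = -86/55 (Z(Y, B) = 81*(-1/30) + 100*(1/88) = -27/10 + 25/22 = -86/55)
Z(M(13, 7), -106) - 1*(-7976) = -86/55 - 1*(-7976) = -86/55 + 7976 = 438594/55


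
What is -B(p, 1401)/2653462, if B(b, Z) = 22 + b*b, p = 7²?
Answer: -2423/2653462 ≈ -0.00091315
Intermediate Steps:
p = 49
B(b, Z) = 22 + b²
-B(p, 1401)/2653462 = -(22 + 49²)/2653462 = -(22 + 2401)/2653462 = -2423/2653462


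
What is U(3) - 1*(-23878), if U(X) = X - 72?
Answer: 23809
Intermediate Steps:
U(X) = -72 + X
U(3) - 1*(-23878) = (-72 + 3) - 1*(-23878) = -69 + 23878 = 23809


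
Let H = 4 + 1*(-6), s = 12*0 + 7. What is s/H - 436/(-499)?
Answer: -2621/998 ≈ -2.6263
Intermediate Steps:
s = 7 (s = 0 + 7 = 7)
H = -2 (H = 4 - 6 = -2)
s/H - 436/(-499) = 7/(-2) - 436/(-499) = 7*(-½) - 436*(-1/499) = -7/2 + 436/499 = -2621/998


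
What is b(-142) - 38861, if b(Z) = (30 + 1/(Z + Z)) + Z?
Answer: -11068333/284 ≈ -38973.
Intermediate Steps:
b(Z) = 30 + Z + 1/(2*Z) (b(Z) = (30 + 1/(2*Z)) + Z = 30 + Z + 1/(2*Z))
b(-142) - 38861 = (30 - 142 + (½)/(-142)) - 38861 = (30 - 142 + (½)*(-1/142)) - 38861 = (30 - 142 - 1/284) - 38861 = -31809/284 - 38861 = -11068333/284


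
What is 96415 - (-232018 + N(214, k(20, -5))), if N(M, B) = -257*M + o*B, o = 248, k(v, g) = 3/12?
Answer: 383369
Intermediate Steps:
k(v, g) = ¼ (k(v, g) = 3*(1/12) = ¼)
N(M, B) = -257*M + 248*B
96415 - (-232018 + N(214, k(20, -5))) = 96415 - (-232018 + (-257*214 + 248*(¼))) = 96415 - (-232018 + (-54998 + 62)) = 96415 - (-232018 - 54936) = 96415 - 1*(-286954) = 96415 + 286954 = 383369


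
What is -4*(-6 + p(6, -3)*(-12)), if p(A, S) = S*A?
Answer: -840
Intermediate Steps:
p(A, S) = A*S
-4*(-6 + p(6, -3)*(-12)) = -4*(-6 + (6*(-3))*(-12)) = -4*(-6 - 18*(-12)) = -4*(-6 + 216) = -4*210 = -840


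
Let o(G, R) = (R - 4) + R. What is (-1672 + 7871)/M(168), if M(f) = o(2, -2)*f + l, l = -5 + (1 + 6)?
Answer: -6199/1342 ≈ -4.6192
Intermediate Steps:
l = 2 (l = -5 + 7 = 2)
o(G, R) = -4 + 2*R (o(G, R) = (-4 + R) + R = -4 + 2*R)
M(f) = 2 - 8*f (M(f) = (-4 + 2*(-2))*f + 2 = (-4 - 4)*f + 2 = -8*f + 2 = 2 - 8*f)
(-1672 + 7871)/M(168) = (-1672 + 7871)/(2 - 8*168) = 6199/(2 - 1344) = 6199/(-1342) = 6199*(-1/1342) = -6199/1342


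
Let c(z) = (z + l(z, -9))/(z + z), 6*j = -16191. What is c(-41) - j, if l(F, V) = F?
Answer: 5399/2 ≈ 2699.5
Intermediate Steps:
j = -5397/2 (j = (1/6)*(-16191) = -5397/2 ≈ -2698.5)
c(z) = 1 (c(z) = (z + z)/(z + z) = (2*z)/((2*z)) = (2*z)*(1/(2*z)) = 1)
c(-41) - j = 1 - 1*(-5397/2) = 1 + 5397/2 = 5399/2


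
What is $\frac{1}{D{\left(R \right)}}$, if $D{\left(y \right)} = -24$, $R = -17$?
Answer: $- \frac{1}{24} \approx -0.041667$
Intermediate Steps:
$\frac{1}{D{\left(R \right)}} = \frac{1}{-24} = - \frac{1}{24}$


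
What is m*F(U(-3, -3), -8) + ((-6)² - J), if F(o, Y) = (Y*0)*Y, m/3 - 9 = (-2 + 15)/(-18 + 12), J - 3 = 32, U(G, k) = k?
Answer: 1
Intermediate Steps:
J = 35 (J = 3 + 32 = 35)
m = 41/2 (m = 27 + 3*((-2 + 15)/(-18 + 12)) = 27 + 3*(13/(-6)) = 27 + 3*(13*(-⅙)) = 27 + 3*(-13/6) = 27 - 13/2 = 41/2 ≈ 20.500)
F(o, Y) = 0 (F(o, Y) = 0*Y = 0)
m*F(U(-3, -3), -8) + ((-6)² - J) = (41/2)*0 + ((-6)² - 1*35) = 0 + (36 - 35) = 0 + 1 = 1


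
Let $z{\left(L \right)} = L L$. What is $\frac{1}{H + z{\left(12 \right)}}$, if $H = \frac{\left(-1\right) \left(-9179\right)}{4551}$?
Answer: $\frac{4551}{664523} \approx 0.0068485$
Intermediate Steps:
$z{\left(L \right)} = L^{2}$
$H = \frac{9179}{4551}$ ($H = 9179 \cdot \frac{1}{4551} = \frac{9179}{4551} \approx 2.0169$)
$\frac{1}{H + z{\left(12 \right)}} = \frac{1}{\frac{9179}{4551} + 12^{2}} = \frac{1}{\frac{9179}{4551} + 144} = \frac{1}{\frac{664523}{4551}} = \frac{4551}{664523}$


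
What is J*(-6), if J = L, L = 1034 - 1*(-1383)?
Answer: -14502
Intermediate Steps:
L = 2417 (L = 1034 + 1383 = 2417)
J = 2417
J*(-6) = 2417*(-6) = -14502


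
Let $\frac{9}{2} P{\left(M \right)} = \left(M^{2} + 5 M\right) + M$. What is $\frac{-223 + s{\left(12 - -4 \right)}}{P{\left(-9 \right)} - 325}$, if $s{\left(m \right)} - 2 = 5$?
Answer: $\frac{216}{319} \approx 0.67712$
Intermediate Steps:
$P{\left(M \right)} = \frac{2 M^{2}}{9} + \frac{4 M}{3}$ ($P{\left(M \right)} = \frac{2 \left(\left(M^{2} + 5 M\right) + M\right)}{9} = \frac{2 \left(M^{2} + 6 M\right)}{9} = \frac{2 M^{2}}{9} + \frac{4 M}{3}$)
$s{\left(m \right)} = 7$ ($s{\left(m \right)} = 2 + 5 = 7$)
$\frac{-223 + s{\left(12 - -4 \right)}}{P{\left(-9 \right)} - 325} = \frac{-223 + 7}{\frac{2}{9} \left(-9\right) \left(6 - 9\right) - 325} = - \frac{216}{\frac{2}{9} \left(-9\right) \left(-3\right) - 325} = - \frac{216}{6 - 325} = - \frac{216}{-319} = \left(-216\right) \left(- \frac{1}{319}\right) = \frac{216}{319}$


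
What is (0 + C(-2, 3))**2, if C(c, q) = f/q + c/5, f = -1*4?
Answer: 676/225 ≈ 3.0044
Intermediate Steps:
f = -4
C(c, q) = -4/q + c/5
(0 + C(-2, 3))**2 = (0 + (-4/3 + (1/5)*(-2)))**2 = (0 + (-4*1/3 - 2/5))**2 = (0 + (-4/3 - 2/5))**2 = (0 - 26/15)**2 = (-26/15)**2 = 676/225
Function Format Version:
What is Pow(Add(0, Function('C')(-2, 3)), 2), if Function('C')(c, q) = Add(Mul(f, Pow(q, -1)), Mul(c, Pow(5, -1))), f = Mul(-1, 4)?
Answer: Rational(676, 225) ≈ 3.0044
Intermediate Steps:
f = -4
Function('C')(c, q) = Add(Mul(-4, Pow(q, -1)), Mul(Rational(1, 5), c)) (Function('C')(c, q) = Add(Mul(-4, Pow(q, -1)), Mul(c, Pow(5, -1))) = Add(Mul(-4, Pow(q, -1)), Mul(c, Rational(1, 5))) = Add(Mul(-4, Pow(q, -1)), Mul(Rational(1, 5), c)))
Pow(Add(0, Function('C')(-2, 3)), 2) = Pow(Add(0, Add(Mul(-4, Pow(3, -1)), Mul(Rational(1, 5), -2))), 2) = Pow(Add(0, Add(Mul(-4, Rational(1, 3)), Rational(-2, 5))), 2) = Pow(Add(0, Add(Rational(-4, 3), Rational(-2, 5))), 2) = Pow(Add(0, Rational(-26, 15)), 2) = Pow(Rational(-26, 15), 2) = Rational(676, 225)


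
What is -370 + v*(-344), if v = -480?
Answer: 164750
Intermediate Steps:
-370 + v*(-344) = -370 - 480*(-344) = -370 + 165120 = 164750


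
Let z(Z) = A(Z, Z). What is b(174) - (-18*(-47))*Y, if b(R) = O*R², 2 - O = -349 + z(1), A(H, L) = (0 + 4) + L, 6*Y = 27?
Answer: 10471689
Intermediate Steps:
Y = 9/2 (Y = (⅙)*27 = 9/2 ≈ 4.5000)
A(H, L) = 4 + L
z(Z) = 4 + Z
O = 346 (O = 2 - (-349 + (4 + 1)) = 2 - (-349 + 5) = 2 - 1*(-344) = 2 + 344 = 346)
b(R) = 346*R²
b(174) - (-18*(-47))*Y = 346*174² - (-18*(-47))*9/2 = 346*30276 - 846*9/2 = 10475496 - 1*3807 = 10475496 - 3807 = 10471689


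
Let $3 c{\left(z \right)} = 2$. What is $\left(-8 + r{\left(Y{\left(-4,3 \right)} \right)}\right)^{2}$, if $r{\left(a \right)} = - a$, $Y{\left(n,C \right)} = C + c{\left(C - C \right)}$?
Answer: $\frac{1225}{9} \approx 136.11$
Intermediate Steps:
$c{\left(z \right)} = \frac{2}{3}$ ($c{\left(z \right)} = \frac{1}{3} \cdot 2 = \frac{2}{3}$)
$Y{\left(n,C \right)} = \frac{2}{3} + C$ ($Y{\left(n,C \right)} = C + \frac{2}{3} = \frac{2}{3} + C$)
$\left(-8 + r{\left(Y{\left(-4,3 \right)} \right)}\right)^{2} = \left(-8 - \left(\frac{2}{3} + 3\right)\right)^{2} = \left(-8 - \frac{11}{3}\right)^{2} = \left(- \frac{35}{3}\right)^{2} = \frac{1225}{9}$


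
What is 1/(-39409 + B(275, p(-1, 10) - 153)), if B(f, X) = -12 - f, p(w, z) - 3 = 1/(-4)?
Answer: -1/39696 ≈ -2.5191e-5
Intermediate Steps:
p(w, z) = 11/4 (p(w, z) = 3 + 1/(-4) = 3 - ¼ = 11/4)
1/(-39409 + B(275, p(-1, 10) - 153)) = 1/(-39409 + (-12 - 1*275)) = 1/(-39409 + (-12 - 275)) = 1/(-39409 - 287) = 1/(-39696) = -1/39696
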